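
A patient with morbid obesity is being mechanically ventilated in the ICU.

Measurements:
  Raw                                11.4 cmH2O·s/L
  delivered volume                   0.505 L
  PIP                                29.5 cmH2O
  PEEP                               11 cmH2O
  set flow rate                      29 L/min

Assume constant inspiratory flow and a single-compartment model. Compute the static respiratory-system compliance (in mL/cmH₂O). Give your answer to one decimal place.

Flow: 29 L/min ÷ 60 = 0.4833 L/s.
Equation of motion (constant flow): PIP = Vt/C + R·V̇ + PEEP.
Vt/C = PIP − R·V̇ − PEEP = 29.5 − 11.4×0.4833 − 11 = 29.5 − 5.51 − 11 = 12.99 cmH2O.
C = Vt / 12.99 = 505 / 12.99 = 38.876 mL/cmH2O.

38.9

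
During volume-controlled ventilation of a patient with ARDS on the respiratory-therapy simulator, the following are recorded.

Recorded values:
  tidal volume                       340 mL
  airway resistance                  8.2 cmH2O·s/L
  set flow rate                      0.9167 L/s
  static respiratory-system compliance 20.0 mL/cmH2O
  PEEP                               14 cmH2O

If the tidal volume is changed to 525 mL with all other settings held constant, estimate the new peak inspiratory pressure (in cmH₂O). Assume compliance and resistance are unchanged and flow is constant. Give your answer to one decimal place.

PIP = Vt/C + R·V̇ + PEEP (constant-flow equation of motion).
Only the elastic term changes: ΔPIP = ΔVt / C = (525 − 340) / 20.0 = 9.25 cmH2O.
Original PIP = 340/20.0 + 8.2×0.9167 + 14 = 38.517 cmH2O; new PIP = 38.517 + (9.25) = 47.767 cmH2O.

47.8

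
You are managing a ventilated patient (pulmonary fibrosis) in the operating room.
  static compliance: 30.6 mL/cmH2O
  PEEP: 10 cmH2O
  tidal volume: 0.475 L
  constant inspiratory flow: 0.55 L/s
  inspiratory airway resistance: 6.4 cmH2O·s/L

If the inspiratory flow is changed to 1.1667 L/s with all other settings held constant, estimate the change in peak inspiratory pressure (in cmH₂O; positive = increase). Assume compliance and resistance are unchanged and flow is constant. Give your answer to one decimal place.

PIP = Vt/C + R·V̇ + PEEP (constant-flow equation of motion).
Only the resistive term changes: ΔPIP = R × ΔV̇ = 6.4 × (1.1667 − 0.55) = 6.4 × 0.6167 = 3.947 cmH2O.

3.9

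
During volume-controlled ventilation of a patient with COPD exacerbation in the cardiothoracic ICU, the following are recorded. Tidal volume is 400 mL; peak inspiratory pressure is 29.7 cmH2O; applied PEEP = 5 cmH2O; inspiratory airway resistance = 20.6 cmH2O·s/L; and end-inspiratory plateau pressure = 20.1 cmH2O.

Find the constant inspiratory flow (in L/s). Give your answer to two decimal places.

flow = (PIP − Pplat) / Raw = 9.6 / 20.6 = 0.466 L/s.

0.47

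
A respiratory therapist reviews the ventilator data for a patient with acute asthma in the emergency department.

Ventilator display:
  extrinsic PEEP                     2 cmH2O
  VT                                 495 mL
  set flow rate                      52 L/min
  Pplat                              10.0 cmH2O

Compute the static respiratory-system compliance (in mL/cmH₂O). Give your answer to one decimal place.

61.9

Cstat = Vt / (Pplat − PEEP) = 495 / (10.0 − 2) = 495 / 8.0 = 61.875 mL/cmH2O.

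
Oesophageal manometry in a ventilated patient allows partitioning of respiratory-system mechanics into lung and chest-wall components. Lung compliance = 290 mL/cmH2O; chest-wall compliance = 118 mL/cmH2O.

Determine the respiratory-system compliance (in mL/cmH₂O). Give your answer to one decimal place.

Lung and chest wall are elastances in series: 1/Crs = 1/CL + 1/Ccw.
1/Crs = 1/290 + 1/118 = 0.01192.
Crs = 83.893 mL/cmH2O.

83.9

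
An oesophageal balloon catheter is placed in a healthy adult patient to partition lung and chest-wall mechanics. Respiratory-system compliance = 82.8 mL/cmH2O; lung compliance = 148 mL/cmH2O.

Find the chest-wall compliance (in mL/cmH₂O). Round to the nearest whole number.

1/Ccw = 1/Crs − 1/CL.
1/Ccw = 1/82.8 − 1/148 = 0.005321.
Ccw = 187.93 mL/cmH2O.

188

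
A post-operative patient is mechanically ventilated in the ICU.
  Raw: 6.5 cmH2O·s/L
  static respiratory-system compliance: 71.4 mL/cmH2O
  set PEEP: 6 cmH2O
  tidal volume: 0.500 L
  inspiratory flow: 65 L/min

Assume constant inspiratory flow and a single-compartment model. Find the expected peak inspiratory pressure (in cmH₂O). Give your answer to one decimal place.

20.0

Flow: 65 L/min ÷ 60 = 1.0833 L/s.
Equation of motion (constant flow): PIP = Vt/C + R·V̇ + PEEP.
PIP = 500/71.4 + 6.5×1.0833 + 6 = 7.003 + 7.041 + 6 = 20.044 cmH2O.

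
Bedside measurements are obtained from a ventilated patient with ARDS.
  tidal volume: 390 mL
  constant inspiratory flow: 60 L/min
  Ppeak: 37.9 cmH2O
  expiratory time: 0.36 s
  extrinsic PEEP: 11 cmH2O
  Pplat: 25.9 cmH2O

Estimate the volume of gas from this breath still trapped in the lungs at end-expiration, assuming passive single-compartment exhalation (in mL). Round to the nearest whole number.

124

Flow: 60 L/min ÷ 60 = 1 L/s.
R = (PIP − Pplat)/V̇ = (37.9 − 25.9) / 1 = 12.0/1 = 12.0 cmH2O·s/L.
C = Vt/(Pplat − PEEP) = 390.0 / (25.9 − 11) = 390.0/14.9 = 26.174 mL/cmH2O.
τ = R × C = 12.0 × 0.02617 L/cmH2O = 0.314 s.
Fraction remaining = e^(−Te/τ) = e^(−0.36/0.314) = 0.3177.
Trapped volume = 390.0 × 0.3177 = 123.9 mL.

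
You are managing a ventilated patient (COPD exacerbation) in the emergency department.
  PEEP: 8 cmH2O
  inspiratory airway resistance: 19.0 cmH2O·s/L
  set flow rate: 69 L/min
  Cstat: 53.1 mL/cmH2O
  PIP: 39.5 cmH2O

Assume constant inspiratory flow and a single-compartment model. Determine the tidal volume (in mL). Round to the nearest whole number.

512

Flow: 69 L/min ÷ 60 = 1.15 L/s.
Equation of motion (constant flow): PIP = Vt/C + R·V̇ + PEEP.
Vt/C = PIP − R·V̇ − PEEP = 39.5 − 21.85 − 8 = 9.65 cmH2O.
Vt = C × 9.65 = 53.1 × 9.65 = 512.42 mL.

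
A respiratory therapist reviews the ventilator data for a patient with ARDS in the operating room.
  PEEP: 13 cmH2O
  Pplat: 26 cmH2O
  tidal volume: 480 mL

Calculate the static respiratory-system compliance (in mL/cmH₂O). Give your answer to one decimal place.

36.9

Cstat = Vt / (Pplat − PEEP) = 480 / (26 − 13) = 480 / 13.0 = 36.923 mL/cmH2O.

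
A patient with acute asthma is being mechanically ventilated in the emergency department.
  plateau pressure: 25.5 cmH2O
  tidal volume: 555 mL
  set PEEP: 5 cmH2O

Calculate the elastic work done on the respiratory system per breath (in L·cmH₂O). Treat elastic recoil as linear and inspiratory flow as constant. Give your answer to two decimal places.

Elastic work ≈ ½ × (Pplat − PEEP) × Vt = 0.5 × (25.5 − 5) × 0.555 L = 0.5 × 20.5 × 0.555 = 5.689 L·cmH2O.

5.69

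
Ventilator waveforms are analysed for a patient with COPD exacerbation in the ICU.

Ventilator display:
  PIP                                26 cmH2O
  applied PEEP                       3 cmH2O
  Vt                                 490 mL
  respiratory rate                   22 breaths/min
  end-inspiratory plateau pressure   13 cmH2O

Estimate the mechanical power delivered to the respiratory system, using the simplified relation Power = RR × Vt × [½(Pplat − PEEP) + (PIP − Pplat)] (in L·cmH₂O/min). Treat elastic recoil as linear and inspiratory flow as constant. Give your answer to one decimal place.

Per-breath work = Vt × [½(Pplat−PEEP) + (PIP−Pplat)] = 0.490 × [0.5×10.0 + 13.0] = 0.490 × 18.0 = 8.82 L·cmH2O.
Power = 22 × 8.82 = 194.04 L·cmH2O/min.

194.0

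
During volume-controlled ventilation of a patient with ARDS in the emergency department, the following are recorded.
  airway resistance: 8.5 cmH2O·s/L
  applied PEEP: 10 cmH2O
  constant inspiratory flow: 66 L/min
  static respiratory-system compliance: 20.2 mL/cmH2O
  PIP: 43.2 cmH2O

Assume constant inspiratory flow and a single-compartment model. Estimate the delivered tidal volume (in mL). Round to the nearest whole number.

482

Flow: 66 L/min ÷ 60 = 1.1 L/s.
Equation of motion (constant flow): PIP = Vt/C + R·V̇ + PEEP.
Vt/C = PIP − R·V̇ − PEEP = 43.2 − 9.35 − 10 = 23.85 cmH2O.
Vt = C × 23.85 = 20.2 × 23.85 = 481.77 mL.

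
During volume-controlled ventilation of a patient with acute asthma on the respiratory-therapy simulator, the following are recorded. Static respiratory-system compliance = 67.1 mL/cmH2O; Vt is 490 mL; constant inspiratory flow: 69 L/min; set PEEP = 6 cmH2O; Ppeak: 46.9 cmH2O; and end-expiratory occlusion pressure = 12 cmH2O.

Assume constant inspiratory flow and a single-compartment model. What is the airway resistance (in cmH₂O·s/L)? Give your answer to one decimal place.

Flow: 69 L/min ÷ 60 = 1.15 L/s.
Total PEEP = 12 cmH2O (set 6 + intrinsic 6); this is the baseline alveolar pressure.
Equation of motion (constant flow): PIP = Vt/C + R·V̇ + PEEP.
R·V̇ = PIP − Vt/C − PEEP = 46.9 − 490/67.1 − 12 = 46.9 − 7.303 − 12 = 27.597 cmH2O.
R = 27.597 / 1.15 = 23.997 cmH2O·s/L.

24.0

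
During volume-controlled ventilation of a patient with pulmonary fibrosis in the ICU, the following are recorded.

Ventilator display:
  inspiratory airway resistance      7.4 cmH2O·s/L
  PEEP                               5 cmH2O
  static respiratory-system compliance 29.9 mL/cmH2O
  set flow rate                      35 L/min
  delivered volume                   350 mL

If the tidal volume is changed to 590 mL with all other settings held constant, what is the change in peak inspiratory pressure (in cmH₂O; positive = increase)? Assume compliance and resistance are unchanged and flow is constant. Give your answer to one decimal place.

PIP = Vt/C + R·V̇ + PEEP (constant-flow equation of motion).
Only the elastic term changes: ΔPIP = ΔVt / C = (590 − 350) / 29.9 = 8.027 cmH2O.

8.0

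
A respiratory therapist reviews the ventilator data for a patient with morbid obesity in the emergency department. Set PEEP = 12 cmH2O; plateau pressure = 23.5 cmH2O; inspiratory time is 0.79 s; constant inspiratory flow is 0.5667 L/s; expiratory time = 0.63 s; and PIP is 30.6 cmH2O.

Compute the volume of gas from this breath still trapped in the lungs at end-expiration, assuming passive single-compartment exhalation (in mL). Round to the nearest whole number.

Vt = flow × Ti = 0.5667 L/s × 0.79 s × 1000 mL/L = 447.69 mL.
R = (PIP − Pplat)/V̇ = (30.6 − 23.5) / 0.5667 = 7.1/0.5667 = 12.529 cmH2O·s/L.
C = Vt/(Pplat − PEEP) = 447.69 / (23.5 − 12) = 447.69/11.5 = 38.93 mL/cmH2O.
τ = R × C = 12.529 × 0.03893 L/cmH2O = 0.4878 s.
Fraction remaining = e^(−Te/τ) = e^(−0.63/0.4878) = 0.2749.
Trapped volume = 447.69 × 0.2749 = 123.07 mL.

123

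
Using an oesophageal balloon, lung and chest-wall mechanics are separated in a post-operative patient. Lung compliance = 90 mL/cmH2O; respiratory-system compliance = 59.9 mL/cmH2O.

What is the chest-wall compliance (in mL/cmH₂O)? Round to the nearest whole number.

179

1/Ccw = 1/Crs − 1/CL.
1/Ccw = 1/59.9 − 1/90 = 0.005583.
Ccw = 179.12 mL/cmH2O.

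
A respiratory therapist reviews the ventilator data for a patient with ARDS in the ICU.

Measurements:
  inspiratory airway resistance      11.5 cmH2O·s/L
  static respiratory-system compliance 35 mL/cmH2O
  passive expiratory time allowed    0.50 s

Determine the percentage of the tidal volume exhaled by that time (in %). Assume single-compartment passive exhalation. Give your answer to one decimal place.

τ = R × C = 11.5 × 35 mL/cmH2O = 11.5 × 0.035 L/cmH2O = 0.4025 s.
Passive exhalation: V(t)/V₀ = e^(−t/τ) = e^(−0.50/0.4025) = 0.2887.
Fraction exhaled = 1 − 0.2887 = 0.7113 → 71.13%.

71.1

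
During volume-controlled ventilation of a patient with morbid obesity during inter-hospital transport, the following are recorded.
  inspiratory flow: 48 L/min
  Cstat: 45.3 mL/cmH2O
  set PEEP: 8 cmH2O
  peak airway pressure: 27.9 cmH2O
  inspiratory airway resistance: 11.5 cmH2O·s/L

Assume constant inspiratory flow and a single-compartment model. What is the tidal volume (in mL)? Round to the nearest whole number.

485

Flow: 48 L/min ÷ 60 = 0.8 L/s.
Equation of motion (constant flow): PIP = Vt/C + R·V̇ + PEEP.
Vt/C = PIP − R·V̇ − PEEP = 27.9 − 9.2 − 8 = 10.7 cmH2O.
Vt = C × 10.7 = 45.3 × 10.7 = 484.71 mL.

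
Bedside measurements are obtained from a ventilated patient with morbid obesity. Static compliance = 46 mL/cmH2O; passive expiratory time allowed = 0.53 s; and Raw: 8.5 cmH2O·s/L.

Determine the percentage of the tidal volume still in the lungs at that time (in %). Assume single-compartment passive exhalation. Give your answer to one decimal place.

25.8

τ = R × C = 8.5 × 46 mL/cmH2O = 8.5 × 0.046 L/cmH2O = 0.391 s.
Passive exhalation: V(t)/V₀ = e^(−t/τ) = e^(−0.53/0.391) = 0.2578.
Fraction remaining = 0.2578 → 25.78%.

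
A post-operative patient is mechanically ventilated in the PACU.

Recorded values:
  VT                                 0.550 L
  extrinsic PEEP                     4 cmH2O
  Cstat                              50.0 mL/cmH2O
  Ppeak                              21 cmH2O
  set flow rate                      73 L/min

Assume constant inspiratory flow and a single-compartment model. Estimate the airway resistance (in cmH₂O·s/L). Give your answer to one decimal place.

4.9

Flow: 73 L/min ÷ 60 = 1.2167 L/s.
Equation of motion (constant flow): PIP = Vt/C + R·V̇ + PEEP.
R·V̇ = PIP − Vt/C − PEEP = 21 − 550/50.0 − 4 = 21 − 11.0 − 4 = 6.0 cmH2O.
R = 6.0 / 1.2167 = 4.931 cmH2O·s/L.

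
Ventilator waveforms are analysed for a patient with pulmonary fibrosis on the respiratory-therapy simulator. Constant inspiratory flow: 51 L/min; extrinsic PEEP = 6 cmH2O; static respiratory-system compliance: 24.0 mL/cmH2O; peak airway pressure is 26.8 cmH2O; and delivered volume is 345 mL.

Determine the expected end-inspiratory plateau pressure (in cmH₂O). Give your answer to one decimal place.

Pplat = PEEP + Vt / Cstat = 6 + 345 / 24.0 = 6 + 14.375 = 20.375 cmH2O.

20.4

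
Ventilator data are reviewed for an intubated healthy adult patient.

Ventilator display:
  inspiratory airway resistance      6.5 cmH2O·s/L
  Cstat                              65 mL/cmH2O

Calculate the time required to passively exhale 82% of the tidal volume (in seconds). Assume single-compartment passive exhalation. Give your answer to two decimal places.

0.72

τ = R × C = 6.5 × 65 mL/cmH2O = 6.5 × 0.065 L/cmH2O = 0.4225 s.
Exhaled fraction f = 1 − e^(−t/τ) → t = −τ·ln(1 − f) = −0.4225·ln(0.18) = 0.7245 s.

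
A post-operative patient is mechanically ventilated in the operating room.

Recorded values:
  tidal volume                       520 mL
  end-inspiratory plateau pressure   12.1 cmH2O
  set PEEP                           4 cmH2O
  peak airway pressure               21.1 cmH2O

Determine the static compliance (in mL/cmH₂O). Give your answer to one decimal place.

Cstat = Vt / (Pplat − PEEP) = 520 / (12.1 − 4) = 520 / 8.1 = 64.198 mL/cmH2O.

64.2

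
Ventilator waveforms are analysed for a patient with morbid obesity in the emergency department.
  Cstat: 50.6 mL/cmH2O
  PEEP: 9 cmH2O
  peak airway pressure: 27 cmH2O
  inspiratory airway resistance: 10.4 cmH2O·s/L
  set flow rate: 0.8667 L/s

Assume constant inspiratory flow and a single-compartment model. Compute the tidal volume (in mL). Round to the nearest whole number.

Equation of motion (constant flow): PIP = Vt/C + R·V̇ + PEEP.
Vt/C = PIP − R·V̇ − PEEP = 27 − 9.014 − 9 = 8.986 cmH2O.
Vt = C × 8.986 = 50.6 × 8.986 = 454.69 mL.

455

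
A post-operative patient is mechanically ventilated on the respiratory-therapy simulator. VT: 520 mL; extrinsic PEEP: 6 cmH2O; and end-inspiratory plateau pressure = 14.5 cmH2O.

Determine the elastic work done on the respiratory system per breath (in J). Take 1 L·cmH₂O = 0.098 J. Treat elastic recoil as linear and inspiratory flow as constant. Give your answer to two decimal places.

Elastic work ≈ ½ × (Pplat − PEEP) × Vt = 0.5 × (14.5 − 6) × 0.520 L = 0.5 × 8.5 × 0.520 = 2.21 L·cmH2O.
× 0.098 J/(L·cmH2O) → 0.2166 J.

0.22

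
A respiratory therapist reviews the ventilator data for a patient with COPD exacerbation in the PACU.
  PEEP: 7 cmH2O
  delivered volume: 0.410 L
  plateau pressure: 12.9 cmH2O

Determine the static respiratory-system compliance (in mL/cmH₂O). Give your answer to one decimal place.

Cstat = Vt / (Pplat − PEEP) = 410 / (12.9 − 7) = 410 / 5.9 = 69.492 mL/cmH2O.

69.5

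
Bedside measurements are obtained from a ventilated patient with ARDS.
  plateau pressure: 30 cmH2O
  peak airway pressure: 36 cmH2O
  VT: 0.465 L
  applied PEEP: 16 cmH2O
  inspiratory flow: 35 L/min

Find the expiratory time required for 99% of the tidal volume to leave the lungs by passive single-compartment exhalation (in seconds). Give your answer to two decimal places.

Flow: 35 L/min ÷ 60 = 0.5833 L/s.
R = (PIP − Pplat)/V̇ = (36 − 30) / 0.5833 = 6.0/0.5833 = 10.286 cmH2O·s/L.
C = Vt/(Pplat − PEEP) = 465.0 / (30 − 16) = 465.0/14.0 = 33.214 mL/cmH2O.
τ = R × C = 10.286 × 0.03321 L/cmH2O = 0.3416 s.
t = −τ·ln(1 − 0.99) = −0.3416·ln(0.01) = 1.573 s.

1.57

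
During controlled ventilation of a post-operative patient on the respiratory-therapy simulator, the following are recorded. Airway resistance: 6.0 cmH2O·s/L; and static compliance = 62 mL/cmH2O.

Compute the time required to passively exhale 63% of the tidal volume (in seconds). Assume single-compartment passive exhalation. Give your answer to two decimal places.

0.37

τ = R × C = 6.0 × 62 mL/cmH2O = 6.0 × 0.062 L/cmH2O = 0.372 s.
Exhaled fraction f = 1 − e^(−t/τ) → t = −τ·ln(1 − f) = −0.372·ln(0.37) = 0.3699 s.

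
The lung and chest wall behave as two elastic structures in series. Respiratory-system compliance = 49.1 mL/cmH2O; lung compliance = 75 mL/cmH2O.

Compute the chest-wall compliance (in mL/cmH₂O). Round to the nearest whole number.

142

1/Ccw = 1/Crs − 1/CL.
1/Ccw = 1/49.1 − 1/75 = 0.007033.
Ccw = 142.19 mL/cmH2O.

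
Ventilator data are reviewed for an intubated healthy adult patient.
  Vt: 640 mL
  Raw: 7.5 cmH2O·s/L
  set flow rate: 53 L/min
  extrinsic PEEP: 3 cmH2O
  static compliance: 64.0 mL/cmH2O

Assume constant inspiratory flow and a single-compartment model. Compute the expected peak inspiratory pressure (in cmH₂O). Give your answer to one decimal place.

Flow: 53 L/min ÷ 60 = 0.8833 L/s.
Equation of motion (constant flow): PIP = Vt/C + R·V̇ + PEEP.
PIP = 640/64.0 + 7.5×0.8833 + 3 = 10.0 + 6.625 + 3 = 19.625 cmH2O.

19.6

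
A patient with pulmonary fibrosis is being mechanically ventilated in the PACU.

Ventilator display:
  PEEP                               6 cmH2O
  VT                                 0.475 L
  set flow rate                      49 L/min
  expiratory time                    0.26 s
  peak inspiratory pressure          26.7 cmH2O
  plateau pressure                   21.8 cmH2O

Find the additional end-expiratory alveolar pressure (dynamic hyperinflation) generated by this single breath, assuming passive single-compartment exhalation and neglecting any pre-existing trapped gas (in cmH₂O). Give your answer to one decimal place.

Flow: 49 L/min ÷ 60 = 0.8167 L/s.
R = (PIP − Pplat)/V̇ = (26.7 − 21.8) / 0.8167 = 4.9/0.8167 = 6.0 cmH2O·s/L.
C = Vt/(Pplat − PEEP) = 475.0 / (21.8 − 6) = 475.0/15.8 = 30.063 mL/cmH2O.
τ = R × C = 6.0 × 0.03006 L/cmH2O = 0.1804 s.
Fraction remaining = e^(−Te/τ) = e^(−0.26/0.1804) = 0.2366; trapped volume = 475.0 × 0.2366 = 112.39 mL.
Additional alveolar pressure from trapping ≈ V_trapped / C = 112.39 / 30.063 = 3.738 cmH2O.

3.7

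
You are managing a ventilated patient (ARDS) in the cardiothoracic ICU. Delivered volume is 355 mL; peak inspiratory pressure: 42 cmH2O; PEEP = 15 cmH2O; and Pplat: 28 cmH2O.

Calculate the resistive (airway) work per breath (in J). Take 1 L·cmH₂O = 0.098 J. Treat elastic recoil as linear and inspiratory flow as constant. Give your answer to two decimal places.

0.49

With constant inspiratory flow the resistive pressure is constant at PIP − Pplat = 42 − 28 = 14.0 cmH2O, so resistive work = 14.0 × 0.355 = 4.97 L·cmH2O.
× 0.098 J/(L·cmH2O) → 0.4871 J.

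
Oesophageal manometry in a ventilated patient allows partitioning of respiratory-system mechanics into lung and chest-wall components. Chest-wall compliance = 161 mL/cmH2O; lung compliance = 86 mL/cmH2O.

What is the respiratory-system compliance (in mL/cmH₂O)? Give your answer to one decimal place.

56.1

Lung and chest wall are elastances in series: 1/Crs = 1/CL + 1/Ccw.
1/Crs = 1/86 + 1/161 = 0.01784.
Crs = 56.054 mL/cmH2O.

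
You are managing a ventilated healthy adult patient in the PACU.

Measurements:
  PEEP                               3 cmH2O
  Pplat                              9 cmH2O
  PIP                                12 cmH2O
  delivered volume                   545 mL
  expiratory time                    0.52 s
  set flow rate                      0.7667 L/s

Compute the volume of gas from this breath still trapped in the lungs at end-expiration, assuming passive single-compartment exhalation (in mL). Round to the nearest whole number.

126

R = (PIP − Pplat)/V̇ = (12 − 9) / 0.7667 = 3.0/0.7667 = 3.913 cmH2O·s/L.
C = Vt/(Pplat − PEEP) = 545.0 / (9 − 3) = 545.0/6.0 = 90.833 mL/cmH2O.
τ = R × C = 3.913 × 0.09083 L/cmH2O = 0.3554 s.
Fraction remaining = e^(−Te/τ) = e^(−0.52/0.3554) = 0.2315.
Trapped volume = 545.0 × 0.2315 = 126.17 mL.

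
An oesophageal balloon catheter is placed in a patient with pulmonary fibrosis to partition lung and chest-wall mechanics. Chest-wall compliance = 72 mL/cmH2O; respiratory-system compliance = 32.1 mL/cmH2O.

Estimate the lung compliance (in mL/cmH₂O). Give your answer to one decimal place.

57.9

1/CL = 1/Crs − 1/Ccw.
1/CL = 1/32.1 − 1/72 = 0.01726.
CL = 57.937 mL/cmH2O.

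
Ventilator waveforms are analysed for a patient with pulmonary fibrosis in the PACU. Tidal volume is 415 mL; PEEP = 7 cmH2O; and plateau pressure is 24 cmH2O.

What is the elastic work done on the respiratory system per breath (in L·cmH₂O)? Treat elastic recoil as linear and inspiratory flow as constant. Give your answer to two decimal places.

Elastic work ≈ ½ × (Pplat − PEEP) × Vt = 0.5 × (24 − 7) × 0.415 L = 0.5 × 17.0 × 0.415 = 3.528 L·cmH2O.

3.53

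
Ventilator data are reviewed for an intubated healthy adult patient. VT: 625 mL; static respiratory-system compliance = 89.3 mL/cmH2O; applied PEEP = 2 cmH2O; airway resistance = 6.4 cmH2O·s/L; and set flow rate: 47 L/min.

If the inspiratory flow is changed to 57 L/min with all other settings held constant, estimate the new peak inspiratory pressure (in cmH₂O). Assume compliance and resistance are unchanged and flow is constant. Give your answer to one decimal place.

15.1

Flow: 47 L/min ÷ 60 = 0.7833 L/s.
New flow: 57 L/min ÷ 60 = 0.95 L/s.
PIP = Vt/C + R·V̇ + PEEP (constant-flow equation of motion).
Only the resistive term changes: ΔPIP = R × ΔV̇ = 6.4 × (0.95 − 0.7833) = 6.4 × 0.1667 = 1.067 cmH2O.
Original PIP = 625/89.3 + 6.4×0.7833 + 2 = 14.012 cmH2O; new PIP = 14.012 + (1.067) = 15.079 cmH2O.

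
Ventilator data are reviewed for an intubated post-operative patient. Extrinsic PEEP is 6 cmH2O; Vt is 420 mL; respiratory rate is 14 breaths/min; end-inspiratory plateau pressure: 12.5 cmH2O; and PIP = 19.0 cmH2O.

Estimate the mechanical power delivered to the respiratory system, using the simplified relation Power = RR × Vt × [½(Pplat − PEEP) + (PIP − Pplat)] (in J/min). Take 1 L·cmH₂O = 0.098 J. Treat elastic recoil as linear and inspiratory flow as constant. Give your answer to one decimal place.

5.6

Per-breath work = Vt × [½(Pplat−PEEP) + (PIP−Pplat)] = 0.420 × [0.5×6.5 + 6.5] = 0.420 × 9.75 = 4.095 L·cmH2O.
Power = 14 × 4.095 = 57.33 L·cmH2O/min.
× 0.098 J/(L·cmH2O) → 5.618 J/min.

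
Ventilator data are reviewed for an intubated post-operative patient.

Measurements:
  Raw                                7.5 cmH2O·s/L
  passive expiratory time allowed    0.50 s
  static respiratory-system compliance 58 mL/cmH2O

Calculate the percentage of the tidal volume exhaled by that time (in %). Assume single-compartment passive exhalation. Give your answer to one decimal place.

68.3

τ = R × C = 7.5 × 58 mL/cmH2O = 7.5 × 0.058 L/cmH2O = 0.435 s.
Passive exhalation: V(t)/V₀ = e^(−t/τ) = e^(−0.50/0.435) = 0.3168.
Fraction exhaled = 1 − 0.3168 = 0.6832 → 68.32%.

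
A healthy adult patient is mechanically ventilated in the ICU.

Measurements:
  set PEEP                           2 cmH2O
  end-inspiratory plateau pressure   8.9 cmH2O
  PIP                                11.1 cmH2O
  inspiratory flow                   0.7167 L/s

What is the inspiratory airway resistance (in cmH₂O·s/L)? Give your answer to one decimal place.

Raw = (PIP − Pplat) / flow = (11.1 − 8.9) / 0.7167 = 2.2 / 0.7167 = 3.07 cmH2O·s/L.

3.1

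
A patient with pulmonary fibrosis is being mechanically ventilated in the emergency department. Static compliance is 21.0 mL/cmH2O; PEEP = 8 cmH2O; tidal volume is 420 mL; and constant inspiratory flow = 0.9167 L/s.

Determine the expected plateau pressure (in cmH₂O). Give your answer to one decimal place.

Pplat = PEEP + Vt / Cstat = 8 + 420 / 21.0 = 8 + 20.0 = 28.0 cmH2O.

28.0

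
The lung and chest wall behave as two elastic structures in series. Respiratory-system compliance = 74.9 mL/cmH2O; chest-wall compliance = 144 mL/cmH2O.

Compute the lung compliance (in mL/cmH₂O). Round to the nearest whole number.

1/CL = 1/Crs − 1/Ccw.
1/CL = 1/74.9 − 1/144 = 0.006407.
CL = 156.08 mL/cmH2O.

156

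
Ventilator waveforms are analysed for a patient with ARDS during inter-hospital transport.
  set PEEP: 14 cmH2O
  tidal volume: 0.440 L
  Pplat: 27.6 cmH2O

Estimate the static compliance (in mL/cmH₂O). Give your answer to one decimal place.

Cstat = Vt / (Pplat − PEEP) = 440 / (27.6 − 14) = 440 / 13.6 = 32.353 mL/cmH2O.

32.4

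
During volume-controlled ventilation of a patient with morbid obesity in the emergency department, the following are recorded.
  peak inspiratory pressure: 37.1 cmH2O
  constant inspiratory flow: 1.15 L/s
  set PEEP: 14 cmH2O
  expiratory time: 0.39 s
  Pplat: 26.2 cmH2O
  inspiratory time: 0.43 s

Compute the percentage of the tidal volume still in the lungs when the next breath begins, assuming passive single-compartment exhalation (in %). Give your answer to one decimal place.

36.2

Vt = flow × Ti = 1.15 L/s × 0.43 s × 1000 mL/L = 494.5 mL.
R = (PIP − Pplat)/V̇ = (37.1 − 26.2) / 1.15 = 10.9/1.15 = 9.478 cmH2O·s/L.
C = Vt/(Pplat − PEEP) = 494.5 / (26.2 − 14) = 494.5/12.2 = 40.533 mL/cmH2O.
τ = R × C = 9.478 × 0.04053 L/cmH2O = 0.3841 s.
Fraction remaining at end-expiration = e^(−Te/τ) = e^(−0.39/0.3841) = 0.3623 → 36.23%.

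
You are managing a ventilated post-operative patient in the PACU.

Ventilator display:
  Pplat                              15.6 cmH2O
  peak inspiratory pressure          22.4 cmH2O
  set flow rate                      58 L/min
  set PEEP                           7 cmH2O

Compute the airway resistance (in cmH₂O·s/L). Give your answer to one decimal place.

Flow: 58 L/min ÷ 60 = 0.9667 L/s.
Raw = (PIP − Pplat) / flow = (22.4 − 15.6) / 0.9667 = 6.8 / 0.9667 = 7.034 cmH2O·s/L.

7.0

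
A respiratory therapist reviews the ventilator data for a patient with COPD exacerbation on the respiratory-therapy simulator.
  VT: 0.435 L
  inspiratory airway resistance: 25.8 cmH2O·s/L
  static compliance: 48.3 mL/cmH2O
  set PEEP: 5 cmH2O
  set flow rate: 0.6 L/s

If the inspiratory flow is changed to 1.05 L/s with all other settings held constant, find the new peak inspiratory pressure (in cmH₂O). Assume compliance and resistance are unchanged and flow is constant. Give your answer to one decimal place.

PIP = Vt/C + R·V̇ + PEEP (constant-flow equation of motion).
Only the resistive term changes: ΔPIP = R × ΔV̇ = 25.8 × (1.05 − 0.6) = 25.8 × 0.45 = 11.61 cmH2O.
Original PIP = 435/48.3 + 25.8×0.6 + 5 = 29.486 cmH2O; new PIP = 29.486 + (11.61) = 41.096 cmH2O.

41.1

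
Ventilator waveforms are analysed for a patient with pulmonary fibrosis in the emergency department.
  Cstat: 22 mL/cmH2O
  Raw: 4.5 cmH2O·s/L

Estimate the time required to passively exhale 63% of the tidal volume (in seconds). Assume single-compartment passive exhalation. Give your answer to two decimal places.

0.10

τ = R × C = 4.5 × 22 mL/cmH2O = 4.5 × 0.022 L/cmH2O = 0.099 s.
Exhaled fraction f = 1 − e^(−t/τ) → t = −τ·ln(1 − f) = −0.099·ln(0.37) = 0.09843 s.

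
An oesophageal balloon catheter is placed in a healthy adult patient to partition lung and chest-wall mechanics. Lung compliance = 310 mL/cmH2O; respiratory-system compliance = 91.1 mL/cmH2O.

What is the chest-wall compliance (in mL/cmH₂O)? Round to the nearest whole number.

1/Ccw = 1/Crs − 1/CL.
1/Ccw = 1/91.1 − 1/310 = 0.007751.
Ccw = 129.02 mL/cmH2O.

129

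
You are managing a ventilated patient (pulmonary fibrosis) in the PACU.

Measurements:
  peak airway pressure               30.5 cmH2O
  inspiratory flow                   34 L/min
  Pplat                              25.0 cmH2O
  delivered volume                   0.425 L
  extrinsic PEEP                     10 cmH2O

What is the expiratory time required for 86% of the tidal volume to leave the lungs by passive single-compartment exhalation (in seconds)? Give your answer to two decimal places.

Flow: 34 L/min ÷ 60 = 0.5667 L/s.
R = (PIP − Pplat)/V̇ = (30.5 − 25.0) / 0.5667 = 5.5/0.5667 = 9.705 cmH2O·s/L.
C = Vt/(Pplat − PEEP) = 425.0 / (25.0 − 10) = 425.0/15.0 = 28.333 mL/cmH2O.
τ = R × C = 9.705 × 0.02833 L/cmH2O = 0.2749 s.
t = −τ·ln(1 − 0.86) = −0.2749·ln(0.14) = 0.5405 s.

0.54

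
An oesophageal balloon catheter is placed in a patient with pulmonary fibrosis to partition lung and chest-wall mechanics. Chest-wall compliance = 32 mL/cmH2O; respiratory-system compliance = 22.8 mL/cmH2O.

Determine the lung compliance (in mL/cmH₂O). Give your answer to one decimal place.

79.3

1/CL = 1/Crs − 1/Ccw.
1/CL = 1/22.8 − 1/32 = 0.01261.
CL = 79.302 mL/cmH2O.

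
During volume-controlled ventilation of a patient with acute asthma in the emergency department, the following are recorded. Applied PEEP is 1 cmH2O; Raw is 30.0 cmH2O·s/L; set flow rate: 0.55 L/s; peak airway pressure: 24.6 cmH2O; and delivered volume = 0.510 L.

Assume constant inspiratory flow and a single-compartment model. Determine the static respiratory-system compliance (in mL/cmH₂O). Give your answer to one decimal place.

71.8

Equation of motion (constant flow): PIP = Vt/C + R·V̇ + PEEP.
Vt/C = PIP − R·V̇ − PEEP = 24.6 − 30.0×0.55 − 1 = 24.6 − 16.5 − 1 = 7.1 cmH2O.
C = Vt / 7.1 = 510 / 7.1 = 71.831 mL/cmH2O.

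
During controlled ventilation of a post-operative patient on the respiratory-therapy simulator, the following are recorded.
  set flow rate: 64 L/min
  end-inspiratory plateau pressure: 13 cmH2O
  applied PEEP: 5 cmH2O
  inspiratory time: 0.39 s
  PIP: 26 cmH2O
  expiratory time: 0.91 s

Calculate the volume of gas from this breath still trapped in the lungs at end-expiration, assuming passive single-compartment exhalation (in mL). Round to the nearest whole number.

Flow: 64 L/min ÷ 60 = 1.0667 L/s.
Vt = flow × Ti = 1.0667 L/s × 0.39 s × 1000 mL/L = 416.01 mL.
R = (PIP − Pplat)/V̇ = (26 − 13) / 1.0667 = 13.0/1.0667 = 12.187 cmH2O·s/L.
C = Vt/(Pplat − PEEP) = 416.01 / (13 − 5) = 416.01/8.0 = 52.001 mL/cmH2O.
τ = R × C = 12.187 × 0.052 L/cmH2O = 0.6337 s.
Fraction remaining = e^(−Te/τ) = e^(−0.91/0.6337) = 0.2379.
Trapped volume = 416.01 × 0.2379 = 98.969 mL.

99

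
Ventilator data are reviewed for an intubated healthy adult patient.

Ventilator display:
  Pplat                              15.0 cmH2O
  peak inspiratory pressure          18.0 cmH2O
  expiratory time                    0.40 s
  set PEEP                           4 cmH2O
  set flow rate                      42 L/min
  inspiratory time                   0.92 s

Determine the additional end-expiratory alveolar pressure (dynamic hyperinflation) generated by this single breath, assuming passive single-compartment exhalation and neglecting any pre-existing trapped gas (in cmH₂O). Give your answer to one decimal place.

Flow: 42 L/min ÷ 60 = 0.7 L/s.
Vt = flow × Ti = 0.7 L/s × 0.92 s × 1000 mL/L = 644.0 mL.
R = (PIP − Pplat)/V̇ = (18.0 − 15.0) / 0.7 = 3.0/0.7 = 4.286 cmH2O·s/L.
C = Vt/(Pplat − PEEP) = 644.0 / (15.0 − 4) = 644.0/11.0 = 58.545 mL/cmH2O.
τ = R × C = 4.286 × 0.05855 L/cmH2O = 0.2509 s.
Fraction remaining = e^(−Te/τ) = e^(−0.40/0.2509) = 0.2031; trapped volume = 644.0 × 0.2031 = 130.8 mL.
Additional alveolar pressure from trapping ≈ V_trapped / C = 130.8 / 58.545 = 2.234 cmH2O.

2.2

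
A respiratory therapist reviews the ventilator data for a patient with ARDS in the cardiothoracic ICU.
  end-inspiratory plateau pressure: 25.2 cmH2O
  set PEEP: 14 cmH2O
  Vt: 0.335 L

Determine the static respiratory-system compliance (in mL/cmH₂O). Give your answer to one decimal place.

Cstat = Vt / (Pplat − PEEP) = 335 / (25.2 − 14) = 335 / 11.2 = 29.911 mL/cmH2O.

29.9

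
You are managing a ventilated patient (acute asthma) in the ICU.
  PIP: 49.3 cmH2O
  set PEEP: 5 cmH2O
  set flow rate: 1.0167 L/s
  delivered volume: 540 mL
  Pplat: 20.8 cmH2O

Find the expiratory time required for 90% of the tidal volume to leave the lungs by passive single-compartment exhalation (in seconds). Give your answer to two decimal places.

R = (PIP − Pplat)/V̇ = (49.3 − 20.8) / 1.0167 = 28.5/1.0167 = 28.032 cmH2O·s/L.
C = Vt/(Pplat − PEEP) = 540.0 / (20.8 − 5) = 540.0/15.8 = 34.177 mL/cmH2O.
τ = R × C = 28.032 × 0.03418 L/cmH2O = 0.9581 s.
t = −τ·ln(1 − 0.90) = −0.9581·ln(0.1) = 2.206 s.

2.21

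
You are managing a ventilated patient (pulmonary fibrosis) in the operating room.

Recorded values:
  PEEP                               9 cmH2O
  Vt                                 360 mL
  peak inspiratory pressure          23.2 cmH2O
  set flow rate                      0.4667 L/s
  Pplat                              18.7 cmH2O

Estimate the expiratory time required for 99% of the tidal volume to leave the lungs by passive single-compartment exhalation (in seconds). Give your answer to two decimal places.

R = (PIP − Pplat)/V̇ = (23.2 − 18.7) / 0.4667 = 4.5/0.4667 = 9.642 cmH2O·s/L.
C = Vt/(Pplat − PEEP) = 360.0 / (18.7 − 9) = 360.0/9.7 = 37.113 mL/cmH2O.
τ = R × C = 9.642 × 0.03711 L/cmH2O = 0.3578 s.
t = −τ·ln(1 − 0.99) = −0.3578·ln(0.01) = 1.648 s.

1.65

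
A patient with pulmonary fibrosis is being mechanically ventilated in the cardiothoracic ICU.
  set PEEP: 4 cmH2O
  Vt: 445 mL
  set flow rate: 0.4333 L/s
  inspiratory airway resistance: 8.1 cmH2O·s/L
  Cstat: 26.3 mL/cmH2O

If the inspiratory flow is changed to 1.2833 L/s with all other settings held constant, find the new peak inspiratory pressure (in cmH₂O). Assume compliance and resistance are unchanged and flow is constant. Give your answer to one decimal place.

31.3

PIP = Vt/C + R·V̇ + PEEP (constant-flow equation of motion).
Only the resistive term changes: ΔPIP = R × ΔV̇ = 8.1 × (1.2833 − 0.4333) = 8.1 × 0.85 = 6.885 cmH2O.
Original PIP = 445/26.3 + 8.1×0.4333 + 4 = 24.43 cmH2O; new PIP = 24.43 + (6.885) = 31.315 cmH2O.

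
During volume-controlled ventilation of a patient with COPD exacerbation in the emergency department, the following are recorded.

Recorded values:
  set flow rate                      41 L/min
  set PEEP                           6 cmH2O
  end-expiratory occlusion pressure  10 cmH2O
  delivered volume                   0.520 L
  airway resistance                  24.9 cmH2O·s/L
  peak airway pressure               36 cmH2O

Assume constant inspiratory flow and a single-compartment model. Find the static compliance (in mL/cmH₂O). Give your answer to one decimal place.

57.9

Flow: 41 L/min ÷ 60 = 0.6833 L/s.
Total PEEP = 10 cmH2O (set 6 + intrinsic 4); this is the baseline alveolar pressure.
Equation of motion (constant flow): PIP = Vt/C + R·V̇ + PEEP.
Vt/C = PIP − R·V̇ − PEEP = 36 − 24.9×0.6833 − 10 = 36 − 17.014 − 10 = 8.986 cmH2O.
C = Vt / 8.986 = 520 / 8.986 = 57.868 mL/cmH2O.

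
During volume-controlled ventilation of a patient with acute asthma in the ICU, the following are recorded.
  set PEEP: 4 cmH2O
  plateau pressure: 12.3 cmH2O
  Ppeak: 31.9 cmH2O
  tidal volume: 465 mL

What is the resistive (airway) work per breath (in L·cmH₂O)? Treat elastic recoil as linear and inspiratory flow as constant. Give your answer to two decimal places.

With constant inspiratory flow the resistive pressure is constant at PIP − Pplat = 31.9 − 12.3 = 19.6 cmH2O, so resistive work = 19.6 × 0.465 = 9.114 L·cmH2O.

9.11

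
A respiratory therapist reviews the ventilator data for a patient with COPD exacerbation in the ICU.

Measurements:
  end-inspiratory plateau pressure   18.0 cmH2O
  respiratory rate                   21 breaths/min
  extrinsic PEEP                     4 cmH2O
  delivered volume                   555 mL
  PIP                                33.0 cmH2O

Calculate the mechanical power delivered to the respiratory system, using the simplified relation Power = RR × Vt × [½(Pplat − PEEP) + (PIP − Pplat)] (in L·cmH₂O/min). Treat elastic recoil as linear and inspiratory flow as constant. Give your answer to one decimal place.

Per-breath work = Vt × [½(Pplat−PEEP) + (PIP−Pplat)] = 0.555 × [0.5×14.0 + 15.0] = 0.555 × 22.0 = 12.21 L·cmH2O.
Power = 21 × 12.21 = 256.41 L·cmH2O/min.

256.4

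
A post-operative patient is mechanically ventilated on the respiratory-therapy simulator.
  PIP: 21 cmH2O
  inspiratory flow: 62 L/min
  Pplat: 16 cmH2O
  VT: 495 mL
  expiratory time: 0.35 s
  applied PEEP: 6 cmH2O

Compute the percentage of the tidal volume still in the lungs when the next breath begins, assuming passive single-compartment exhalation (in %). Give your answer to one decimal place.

Flow: 62 L/min ÷ 60 = 1.0333 L/s.
R = (PIP − Pplat)/V̇ = (21 − 16) / 1.0333 = 5.0/1.0333 = 4.839 cmH2O·s/L.
C = Vt/(Pplat − PEEP) = 495.0 / (16 − 6) = 495.0/10.0 = 49.5 mL/cmH2O.
τ = R × C = 4.839 × 0.0495 L/cmH2O = 0.2395 s.
Fraction remaining at end-expiration = e^(−Te/τ) = e^(−0.35/0.2395) = 0.2319 → 23.19%.

23.2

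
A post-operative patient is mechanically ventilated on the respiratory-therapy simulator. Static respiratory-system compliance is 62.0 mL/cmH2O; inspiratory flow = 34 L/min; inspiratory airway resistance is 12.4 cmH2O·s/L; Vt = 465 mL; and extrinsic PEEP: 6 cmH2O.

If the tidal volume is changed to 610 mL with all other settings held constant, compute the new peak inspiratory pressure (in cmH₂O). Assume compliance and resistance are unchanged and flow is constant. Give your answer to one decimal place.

Flow: 34 L/min ÷ 60 = 0.5667 L/s.
PIP = Vt/C + R·V̇ + PEEP (constant-flow equation of motion).
Only the elastic term changes: ΔPIP = ΔVt / C = (610 − 465) / 62.0 = 2.339 cmH2O.
Original PIP = 465/62.0 + 12.4×0.5667 + 6 = 20.527 cmH2O; new PIP = 20.527 + (2.339) = 22.866 cmH2O.

22.9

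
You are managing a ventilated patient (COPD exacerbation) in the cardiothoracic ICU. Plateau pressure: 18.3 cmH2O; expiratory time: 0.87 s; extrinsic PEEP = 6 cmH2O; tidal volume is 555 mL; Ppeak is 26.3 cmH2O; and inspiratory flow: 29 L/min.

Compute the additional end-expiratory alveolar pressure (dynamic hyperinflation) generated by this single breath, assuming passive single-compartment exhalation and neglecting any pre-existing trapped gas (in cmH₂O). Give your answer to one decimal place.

3.8

Flow: 29 L/min ÷ 60 = 0.4833 L/s.
R = (PIP − Pplat)/V̇ = (26.3 − 18.3) / 0.4833 = 8.0/0.4833 = 16.553 cmH2O·s/L.
C = Vt/(Pplat − PEEP) = 555.0 / (18.3 − 6) = 555.0/12.3 = 45.122 mL/cmH2O.
τ = R × C = 16.553 × 0.04512 L/cmH2O = 0.7469 s.
Fraction remaining = e^(−Te/τ) = e^(−0.87/0.7469) = 0.312; trapped volume = 555.0 × 0.312 = 173.16 mL.
Additional alveolar pressure from trapping ≈ V_trapped / C = 173.16 / 45.122 = 3.838 cmH2O.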